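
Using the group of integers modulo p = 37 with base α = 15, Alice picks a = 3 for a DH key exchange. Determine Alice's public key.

Public value = 15^3 mod 37.
15^1 ≡ 15 (mod 37)
15^2 = (15^1)^2 ≡ 15^2 = 225 ≡ 3 (mod 37)
15^3 = 15^2 · 15^1 ≡ 3 · 15 ≡ 8 (mod 37).

8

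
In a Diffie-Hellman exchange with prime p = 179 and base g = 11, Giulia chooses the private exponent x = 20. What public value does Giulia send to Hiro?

106

Public value = 11^20 mod 179.
11^1 ≡ 11 (mod 179)
11^2 = (11^1)^2 ≡ 11^2 = 121 ≡ 121 (mod 179)
11^4 = (11^2)^2 ≡ 121^2 = 14641 ≡ 142 (mod 179)
11^8 = (11^4)^2 ≡ 142^2 = 20164 ≡ 116 (mod 179)
11^16 = (11^8)^2 ≡ 116^2 = 13456 ≡ 31 (mod 179)
11^20 = 11^16 · 11^4 ≡ 31 · 142 ≡ 106 (mod 179).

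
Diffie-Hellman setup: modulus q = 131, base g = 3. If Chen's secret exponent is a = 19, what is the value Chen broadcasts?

123

Public value = 3^{19} \pmod{131}.
3^1 ≡ 3 (mod 131)
3^2 = (3^1)^2 ≡ 3^2 = 9 ≡ 9 (mod 131)
3^4 = (3^2)^2 ≡ 9^2 = 81 ≡ 81 (mod 131)
3^8 = (3^4)^2 ≡ 81^2 = 6561 ≡ 11 (mod 131)
3^16 = (3^8)^2 ≡ 11^2 = 121 ≡ 121 (mod 131)
3^19 = 3^16 · 3^2 · 3^1 ≡ 121 · 9 · 3 ≡ 123 (mod 131).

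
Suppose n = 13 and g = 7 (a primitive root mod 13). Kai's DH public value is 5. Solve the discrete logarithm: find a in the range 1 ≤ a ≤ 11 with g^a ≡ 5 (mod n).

Try successive powers of 7 modulo 13:
7^1 ≡ 7
7^2 ≡ 10
7^3 ≡ 5
Found: a = 3.

3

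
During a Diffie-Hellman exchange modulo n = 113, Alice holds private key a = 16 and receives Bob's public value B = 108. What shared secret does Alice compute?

Shared key K = 108^16 mod 113.
108^1 ≡ 108 (mod 113)
108^2 = (108^1)^2 ≡ 108^2 = 11664 ≡ 25 (mod 113)
108^4 = (108^2)^2 ≡ 25^2 = 625 ≡ 60 (mod 113)
108^8 = (108^4)^2 ≡ 60^2 = 3600 ≡ 97 (mod 113)
108^16 = (108^8)^2 ≡ 97^2 = 9409 ≡ 30 (mod 113)

30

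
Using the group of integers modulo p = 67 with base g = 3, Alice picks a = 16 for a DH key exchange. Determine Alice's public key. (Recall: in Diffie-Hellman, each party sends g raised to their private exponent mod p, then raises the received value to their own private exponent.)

Public value = 3^16 mod 67.
3^1 ≡ 3 (mod 67)
3^2 = (3^1)^2 ≡ 3^2 = 9 ≡ 9 (mod 67)
3^4 = (3^2)^2 ≡ 9^2 = 81 ≡ 14 (mod 67)
3^8 = (3^4)^2 ≡ 14^2 = 196 ≡ 62 (mod 67)
3^16 = (3^8)^2 ≡ 62^2 = 3844 ≡ 25 (mod 67)

25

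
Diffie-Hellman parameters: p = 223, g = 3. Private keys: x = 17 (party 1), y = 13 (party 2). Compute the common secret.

Party 1 sends A = g^x mod p = 3^17 mod 223.
3^1 ≡ 3 (mod 223)
3^2 = (3^1)^2 ≡ 3^2 = 9 ≡ 9 (mod 223)
3^4 = (3^2)^2 ≡ 9^2 = 81 ≡ 81 (mod 223)
3^8 = (3^4)^2 ≡ 81^2 = 6561 ≡ 94 (mod 223)
3^16 = (3^8)^2 ≡ 94^2 = 8836 ≡ 139 (mod 223)
3^17 = 3^16 · 3^1 ≡ 139 · 3 ≡ 194 (mod 223).
So A = 194. Party 2 then computes K = A^y mod p = 194^13 mod 223.
194^1 ≡ 194 (mod 223)
194^2 = (194^1)^2 ≡ 194^2 = 37636 ≡ 172 (mod 223)
194^4 = (194^2)^2 ≡ 172^2 = 29584 ≡ 148 (mod 223)
194^8 = (194^4)^2 ≡ 148^2 = 21904 ≡ 50 (mod 223)
194^13 = 194^8 · 194^4 · 194^1 ≡ 50 · 148 · 194 ≡ 149 (mod 223).

149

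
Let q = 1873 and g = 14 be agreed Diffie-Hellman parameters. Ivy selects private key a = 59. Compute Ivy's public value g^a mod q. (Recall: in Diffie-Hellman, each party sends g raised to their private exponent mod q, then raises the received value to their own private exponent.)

809

Public value = 14^59 mod 1873.
14^1 ≡ 14 (mod 1873)
14^2 = (14^1)^2 ≡ 14^2 = 196 ≡ 196 (mod 1873)
14^4 = (14^2)^2 ≡ 196^2 = 38416 ≡ 956 (mod 1873)
14^8 = (14^4)^2 ≡ 956^2 = 913936 ≡ 1785 (mod 1873)
14^16 = (14^8)^2 ≡ 1785^2 = 3186225 ≡ 252 (mod 1873)
14^32 = (14^16)^2 ≡ 252^2 = 63504 ≡ 1695 (mod 1873)
14^59 = 14^32 · 14^16 · 14^8 · 14^2 · 14^1 ≡ 1695 · 252 · 1785 · 196 · 14 ≡ 809 (mod 1873).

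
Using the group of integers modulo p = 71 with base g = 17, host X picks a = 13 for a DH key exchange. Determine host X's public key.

14

Public value = 17^13 mod 71.
17^1 ≡ 17 (mod 71)
17^2 = (17^1)^2 ≡ 17^2 = 289 ≡ 5 (mod 71)
17^4 = (17^2)^2 ≡ 5^2 = 25 ≡ 25 (mod 71)
17^8 = (17^4)^2 ≡ 25^2 = 625 ≡ 57 (mod 71)
17^13 = 17^8 · 17^4 · 17^1 ≡ 57 · 25 · 17 ≡ 14 (mod 71).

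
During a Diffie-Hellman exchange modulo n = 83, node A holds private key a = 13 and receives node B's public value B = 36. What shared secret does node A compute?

Shared key K = 36^13 mod 83.
36^1 ≡ 36 (mod 83)
36^2 = (36^1)^2 ≡ 36^2 = 1296 ≡ 51 (mod 83)
36^4 = (36^2)^2 ≡ 51^2 = 2601 ≡ 28 (mod 83)
36^8 = (36^4)^2 ≡ 28^2 = 784 ≡ 37 (mod 83)
36^13 = 36^8 · 36^4 · 36^1 ≡ 37 · 28 · 36 ≡ 29 (mod 83).

29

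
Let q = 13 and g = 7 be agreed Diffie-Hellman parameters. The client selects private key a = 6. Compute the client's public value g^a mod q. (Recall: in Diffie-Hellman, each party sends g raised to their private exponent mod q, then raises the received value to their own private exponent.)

Public value = 7^6 mod 13.
7^1 ≡ 7 (mod 13)
7^2 = (7^1)^2 ≡ 7^2 = 49 ≡ 10 (mod 13)
7^4 = (7^2)^2 ≡ 10^2 = 100 ≡ 9 (mod 13)
7^6 = 7^4 · 7^2 ≡ 9 · 10 ≡ 12 (mod 13).

12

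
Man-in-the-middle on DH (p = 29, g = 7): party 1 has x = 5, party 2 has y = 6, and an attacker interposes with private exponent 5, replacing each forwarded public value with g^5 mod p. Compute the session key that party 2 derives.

20

Party 2 receives an attacker's public value M = 7^5 mod 29 instead of the honest one.
7^1 ≡ 7 (mod 29)
7^2 = (7^1)^2 ≡ 7^2 = 49 ≡ 20 (mod 29)
7^4 = (7^2)^2 ≡ 20^2 = 400 ≡ 23 (mod 29)
7^5 = 7^4 · 7^1 ≡ 23 · 7 ≡ 16 (mod 29).
So M = 16. Party 2 computes K = M^6 mod 29.
16^1 ≡ 16 (mod 29)
16^2 = (16^1)^2 ≡ 16^2 = 256 ≡ 24 (mod 29)
16^4 = (16^2)^2 ≡ 24^2 = 576 ≡ 25 (mod 29)
16^6 = 16^4 · 16^2 ≡ 25 · 24 ≡ 20 (mod 29).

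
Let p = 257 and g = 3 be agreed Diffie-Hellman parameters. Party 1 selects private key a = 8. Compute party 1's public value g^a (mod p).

Public value = 3^8 (mod 257).
3^1 ≡ 3 (mod 257)
3^2 = (3^1)^2 ≡ 3^2 = 9 ≡ 9 (mod 257)
3^4 = (3^2)^2 ≡ 9^2 = 81 ≡ 81 (mod 257)
3^8 = (3^4)^2 ≡ 81^2 = 6561 ≡ 136 (mod 257)

136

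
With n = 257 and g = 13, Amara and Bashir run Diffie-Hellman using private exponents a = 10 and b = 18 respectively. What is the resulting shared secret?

121

Bashir sends B = g^b mod n = 13^18 mod 257.
13^1 ≡ 13 (mod 257)
13^2 = (13^1)^2 ≡ 13^2 = 169 ≡ 169 (mod 257)
13^4 = (13^2)^2 ≡ 169^2 = 28561 ≡ 34 (mod 257)
13^8 = (13^4)^2 ≡ 34^2 = 1156 ≡ 128 (mod 257)
13^16 = (13^8)^2 ≡ 128^2 = 16384 ≡ 193 (mod 257)
13^18 = 13^16 · 13^2 ≡ 193 · 169 ≡ 235 (mod 257).
So B = 235. Amara then computes K = B^a mod n = 235^10 mod 257.
235^1 ≡ 235 (mod 257)
235^2 = (235^1)^2 ≡ 235^2 = 55225 ≡ 227 (mod 257)
235^4 = (235^2)^2 ≡ 227^2 = 51529 ≡ 129 (mod 257)
235^8 = (235^4)^2 ≡ 129^2 = 16641 ≡ 193 (mod 257)
235^10 = 235^8 · 235^2 ≡ 193 · 227 ≡ 121 (mod 257).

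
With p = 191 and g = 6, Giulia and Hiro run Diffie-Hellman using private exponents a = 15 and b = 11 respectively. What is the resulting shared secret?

180

Giulia sends A = g^a mod p = 6^15 mod 191.
6^1 ≡ 6 (mod 191)
6^2 = (6^1)^2 ≡ 6^2 = 36 ≡ 36 (mod 191)
6^4 = (6^2)^2 ≡ 36^2 = 1296 ≡ 150 (mod 191)
6^8 = (6^4)^2 ≡ 150^2 = 22500 ≡ 153 (mod 191)
6^15 = 6^8 · 6^4 · 6^2 · 6^1 ≡ 153 · 150 · 36 · 6 ≡ 177 (mod 191).
So A = 177. Hiro then computes K = A^b mod p = 177^11 mod 191.
177^1 ≡ 177 (mod 191)
177^2 = (177^1)^2 ≡ 177^2 = 31329 ≡ 5 (mod 191)
177^4 = (177^2)^2 ≡ 5^2 = 25 ≡ 25 (mod 191)
177^8 = (177^4)^2 ≡ 25^2 = 625 ≡ 52 (mod 191)
177^11 = 177^8 · 177^2 · 177^1 ≡ 52 · 5 · 177 ≡ 180 (mod 191).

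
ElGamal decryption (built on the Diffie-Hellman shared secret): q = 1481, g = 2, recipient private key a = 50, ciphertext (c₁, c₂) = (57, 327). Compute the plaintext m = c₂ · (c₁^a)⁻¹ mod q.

Shared mask s = c₁^a mod q = 57^50 mod 1481.
57^1 ≡ 57 (mod 1481)
57^2 = (57^1)^2 ≡ 57^2 = 3249 ≡ 287 (mod 1481)
57^4 = (57^2)^2 ≡ 287^2 = 82369 ≡ 914 (mod 1481)
57^8 = (57^4)^2 ≡ 914^2 = 835396 ≡ 112 (mod 1481)
57^16 = (57^8)^2 ≡ 112^2 = 12544 ≡ 696 (mod 1481)
57^32 = (57^16)^2 ≡ 696^2 = 484416 ≡ 129 (mod 1481)
57^50 = 57^32 · 57^16 · 57^2 ≡ 129 · 696 · 287 ≡ 89 (mod 1481).
So s = 89; s⁻¹ ≡ 1065 (mod 1481).
m = c₂ · s⁻¹ mod 1481 = 327 · 1065 mod 1481 = 220.

220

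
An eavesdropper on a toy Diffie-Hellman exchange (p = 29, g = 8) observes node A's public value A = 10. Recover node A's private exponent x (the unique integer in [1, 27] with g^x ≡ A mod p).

17

Try successive powers of 8 modulo 29:
8^1 ≡ 8
8^2 ≡ 6
8^3 ≡ 19
8^4 ≡ 7
8^5 ≡ 27
8^6 ≡ 13
8^7 ≡ 17
8^8 ≡ 20
8^9 ≡ 15
8^10 ≡ 4
8^11 ≡ 3
8^12 ≡ 24
8^13 ≡ 18
8^14 ≡ 28
8^15 ≡ 21
8^16 ≡ 23
8^17 ≡ 10
Found: x = 17.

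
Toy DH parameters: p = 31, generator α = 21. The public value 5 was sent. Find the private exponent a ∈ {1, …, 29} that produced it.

10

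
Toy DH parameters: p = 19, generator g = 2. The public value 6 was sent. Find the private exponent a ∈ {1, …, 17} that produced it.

Try successive powers of 2 modulo 19:
2^1 ≡ 2
2^2 ≡ 4
2^3 ≡ 8
2^4 ≡ 16
2^5 ≡ 13
2^6 ≡ 7
2^7 ≡ 14
2^8 ≡ 9
2^9 ≡ 18
2^10 ≡ 17
2^11 ≡ 15
2^12 ≡ 11
2^13 ≡ 3
2^14 ≡ 6
Found: a = 14.

14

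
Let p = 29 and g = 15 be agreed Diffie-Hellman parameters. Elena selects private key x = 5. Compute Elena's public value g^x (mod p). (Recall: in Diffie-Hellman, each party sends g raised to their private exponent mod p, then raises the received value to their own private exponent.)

Public value = 15^5 (mod 29).
15^1 ≡ 15 (mod 29)
15^2 = (15^1)^2 ≡ 15^2 = 225 ≡ 22 (mod 29)
15^4 = (15^2)^2 ≡ 22^2 = 484 ≡ 20 (mod 29)
15^5 = 15^4 · 15^1 ≡ 20 · 15 ≡ 10 (mod 29).

10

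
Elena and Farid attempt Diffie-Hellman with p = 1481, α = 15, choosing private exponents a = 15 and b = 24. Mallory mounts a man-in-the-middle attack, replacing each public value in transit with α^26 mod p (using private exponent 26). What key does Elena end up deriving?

575

Elena receives Mallory's public value M = 15^26 mod 1481 instead of the honest one.
15^1 ≡ 15 (mod 1481)
15^2 = (15^1)^2 ≡ 15^2 = 225 ≡ 225 (mod 1481)
15^4 = (15^2)^2 ≡ 225^2 = 50625 ≡ 271 (mod 1481)
15^8 = (15^4)^2 ≡ 271^2 = 73441 ≡ 872 (mod 1481)
15^16 = (15^8)^2 ≡ 872^2 = 760384 ≡ 631 (mod 1481)
15^26 = 15^16 · 15^8 · 15^2 ≡ 631 · 872 · 225 ≡ 967 (mod 1481).
So M = 967. Elena computes K = M^15 mod 1481.
967^1 ≡ 967 (mod 1481)
967^2 = (967^1)^2 ≡ 967^2 = 935089 ≡ 578 (mod 1481)
967^4 = (967^2)^2 ≡ 578^2 = 334084 ≡ 859 (mod 1481)
967^8 = (967^4)^2 ≡ 859^2 = 737881 ≡ 343 (mod 1481)
967^15 = 967^8 · 967^4 · 967^2 · 967^1 ≡ 343 · 859 · 578 · 967 ≡ 575 (mod 1481).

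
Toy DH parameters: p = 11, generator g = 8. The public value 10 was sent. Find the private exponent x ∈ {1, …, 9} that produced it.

5

Try successive powers of 8 modulo 11:
8^1 ≡ 8
8^2 ≡ 9
8^3 ≡ 6
8^4 ≡ 4
8^5 ≡ 10
Found: x = 5.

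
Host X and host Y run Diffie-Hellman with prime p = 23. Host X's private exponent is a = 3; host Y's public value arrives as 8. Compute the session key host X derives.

6

Shared key K = 8^3 mod 23.
8^1 ≡ 8 (mod 23)
8^2 = (8^1)^2 ≡ 8^2 = 64 ≡ 18 (mod 23)
8^3 = 8^2 · 8^1 ≡ 18 · 8 ≡ 6 (mod 23).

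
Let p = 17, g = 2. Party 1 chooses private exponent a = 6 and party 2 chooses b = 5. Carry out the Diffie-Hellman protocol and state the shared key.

13

Party 1 sends A = g^a mod p = 2^6 mod 17.
2^1 ≡ 2 (mod 17)
2^2 = (2^1)^2 ≡ 2^2 = 4 ≡ 4 (mod 17)
2^4 = (2^2)^2 ≡ 4^2 = 16 ≡ 16 (mod 17)
2^6 = 2^4 · 2^2 ≡ 16 · 4 ≡ 13 (mod 17).
So A = 13. Party 2 then computes K = A^b mod p = 13^5 mod 17.
13^1 ≡ 13 (mod 17)
13^2 = (13^1)^2 ≡ 13^2 = 169 ≡ 16 (mod 17)
13^4 = (13^2)^2 ≡ 16^2 = 256 ≡ 1 (mod 17)
13^5 = 13^4 · 13^1 ≡ 1 · 13 ≡ 13 (mod 17).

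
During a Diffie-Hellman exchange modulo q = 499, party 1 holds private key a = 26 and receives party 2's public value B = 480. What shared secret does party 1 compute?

Shared key K = 480^26 mod 499.
480^1 ≡ 480 (mod 499)
480^2 = (480^1)^2 ≡ 480^2 = 230400 ≡ 361 (mod 499)
480^4 = (480^2)^2 ≡ 361^2 = 130321 ≡ 82 (mod 499)
480^8 = (480^4)^2 ≡ 82^2 = 6724 ≡ 237 (mod 499)
480^16 = (480^8)^2 ≡ 237^2 = 56169 ≡ 281 (mod 499)
480^26 = 480^16 · 480^8 · 480^2 ≡ 281 · 237 · 361 ≡ 196 (mod 499).

196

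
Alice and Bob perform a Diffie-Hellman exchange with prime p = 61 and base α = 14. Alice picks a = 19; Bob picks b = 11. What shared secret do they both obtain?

Bob sends B = α^b mod p = 14^11 mod 61.
14^1 ≡ 14 (mod 61)
14^2 = (14^1)^2 ≡ 14^2 = 196 ≡ 13 (mod 61)
14^4 = (14^2)^2 ≡ 13^2 = 169 ≡ 47 (mod 61)
14^8 = (14^4)^2 ≡ 47^2 = 2209 ≡ 13 (mod 61)
14^11 = 14^8 · 14^2 · 14^1 ≡ 13 · 13 · 14 ≡ 48 (mod 61).
So B = 48. Alice then computes K = B^a mod p = 48^19 mod 61.
48^1 ≡ 48 (mod 61)
48^2 = (48^1)^2 ≡ 48^2 = 2304 ≡ 47 (mod 61)
48^4 = (48^2)^2 ≡ 47^2 = 2209 ≡ 13 (mod 61)
48^8 = (48^4)^2 ≡ 13^2 = 169 ≡ 47 (mod 61)
48^16 = (48^8)^2 ≡ 47^2 = 2209 ≡ 13 (mod 61)
48^19 = 48^16 · 48^2 · 48^1 ≡ 13 · 47 · 48 ≡ 48 (mod 61).

48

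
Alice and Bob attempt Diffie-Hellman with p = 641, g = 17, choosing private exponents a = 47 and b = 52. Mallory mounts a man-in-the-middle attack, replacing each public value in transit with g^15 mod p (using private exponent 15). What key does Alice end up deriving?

Alice receives Mallory's public value M = 17^15 mod 641 instead of the honest one.
17^1 ≡ 17 (mod 641)
17^2 = (17^1)^2 ≡ 17^2 = 289 ≡ 289 (mod 641)
17^4 = (17^2)^2 ≡ 289^2 = 83521 ≡ 191 (mod 641)
17^8 = (17^4)^2 ≡ 191^2 = 36481 ≡ 585 (mod 641)
17^15 = 17^8 · 17^4 · 17^2 · 17^1 ≡ 585 · 191 · 289 · 17 ≡ 373 (mod 641).
So M = 373. Alice computes K = M^47 mod 641.
373^1 ≡ 373 (mod 641)
373^2 = (373^1)^2 ≡ 373^2 = 139129 ≡ 32 (mod 641)
373^4 = (373^2)^2 ≡ 32^2 = 1024 ≡ 383 (mod 641)
373^8 = (373^4)^2 ≡ 383^2 = 146689 ≡ 541 (mod 641)
373^16 = (373^8)^2 ≡ 541^2 = 292681 ≡ 385 (mod 641)
373^32 = (373^16)^2 ≡ 385^2 = 148225 ≡ 154 (mod 641)
373^47 = 373^32 · 373^8 · 373^4 · 373^2 · 373^1 ≡ 154 · 541 · 383 · 32 · 373 ≡ 61 (mod 641).

61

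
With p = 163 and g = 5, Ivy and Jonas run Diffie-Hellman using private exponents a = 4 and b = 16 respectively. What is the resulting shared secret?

132

Ivy sends A = g^a mod p = 5^4 mod 163.
5^1 ≡ 5 (mod 163)
5^2 = (5^1)^2 ≡ 5^2 = 25 ≡ 25 (mod 163)
5^4 = (5^2)^2 ≡ 25^2 = 625 ≡ 136 (mod 163)
So A = 136. Jonas then computes K = A^b mod p = 136^16 mod 163.
136^1 ≡ 136 (mod 163)
136^2 = (136^1)^2 ≡ 136^2 = 18496 ≡ 77 (mod 163)
136^4 = (136^2)^2 ≡ 77^2 = 5929 ≡ 61 (mod 163)
136^8 = (136^4)^2 ≡ 61^2 = 3721 ≡ 135 (mod 163)
136^16 = (136^8)^2 ≡ 135^2 = 18225 ≡ 132 (mod 163)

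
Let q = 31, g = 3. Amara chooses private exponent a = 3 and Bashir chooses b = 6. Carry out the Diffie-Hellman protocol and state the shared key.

4

Amara sends A = g^a mod q = 3^3 mod 31.
3^1 ≡ 3 (mod 31)
3^2 = (3^1)^2 ≡ 3^2 = 9 ≡ 9 (mod 31)
3^3 = 3^2 · 3^1 ≡ 9 · 3 ≡ 27 (mod 31).
So A = 27. Bashir then computes K = A^b mod q = 27^6 mod 31.
27^1 ≡ 27 (mod 31)
27^2 = (27^1)^2 ≡ 27^2 = 729 ≡ 16 (mod 31)
27^4 = (27^2)^2 ≡ 16^2 = 256 ≡ 8 (mod 31)
27^6 = 27^4 · 27^2 ≡ 8 · 16 ≡ 4 (mod 31).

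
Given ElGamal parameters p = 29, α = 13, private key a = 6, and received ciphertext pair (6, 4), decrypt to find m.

Shared mask s = c₁^a mod p = 6^6 mod 29.
6^1 ≡ 6 (mod 29)
6^2 = (6^1)^2 ≡ 6^2 = 36 ≡ 7 (mod 29)
6^4 = (6^2)^2 ≡ 7^2 = 49 ≡ 20 (mod 29)
6^6 = 6^4 · 6^2 ≡ 20 · 7 ≡ 24 (mod 29).
So s = 24; s⁻¹ ≡ 23 (mod 29).
m = c₂ · s⁻¹ mod 29 = 4 · 23 mod 29 = 5.

5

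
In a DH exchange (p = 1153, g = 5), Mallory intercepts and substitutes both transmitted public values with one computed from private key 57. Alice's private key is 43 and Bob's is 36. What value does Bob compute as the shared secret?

315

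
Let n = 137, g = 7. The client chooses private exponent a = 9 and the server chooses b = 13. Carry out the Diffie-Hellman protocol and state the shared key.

107

The server sends B = g^b mod n = 7^13 mod 137.
7^1 ≡ 7 (mod 137)
7^2 = (7^1)^2 ≡ 7^2 = 49 ≡ 49 (mod 137)
7^4 = (7^2)^2 ≡ 49^2 = 2401 ≡ 72 (mod 137)
7^8 = (7^4)^2 ≡ 72^2 = 5184 ≡ 115 (mod 137)
7^13 = 7^8 · 7^4 · 7^1 ≡ 115 · 72 · 7 ≡ 9 (mod 137).
So B = 9. The client then computes K = B^a mod n = 9^9 mod 137.
9^1 ≡ 9 (mod 137)
9^2 = (9^1)^2 ≡ 9^2 = 81 ≡ 81 (mod 137)
9^4 = (9^2)^2 ≡ 81^2 = 6561 ≡ 122 (mod 137)
9^8 = (9^4)^2 ≡ 122^2 = 14884 ≡ 88 (mod 137)
9^9 = 9^8 · 9^1 ≡ 88 · 9 ≡ 107 (mod 137).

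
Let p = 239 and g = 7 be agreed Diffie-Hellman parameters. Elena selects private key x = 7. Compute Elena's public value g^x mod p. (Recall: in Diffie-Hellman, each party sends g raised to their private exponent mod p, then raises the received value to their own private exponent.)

188

Public value = 7^7 mod 239.
7^1 ≡ 7 (mod 239)
7^2 = (7^1)^2 ≡ 7^2 = 49 ≡ 49 (mod 239)
7^4 = (7^2)^2 ≡ 49^2 = 2401 ≡ 11 (mod 239)
7^7 = 7^4 · 7^2 · 7^1 ≡ 11 · 49 · 7 ≡ 188 (mod 239).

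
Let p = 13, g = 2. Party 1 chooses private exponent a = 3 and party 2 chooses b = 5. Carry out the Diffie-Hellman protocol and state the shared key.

8

Party 1 sends A = g^a mod p = 2^3 mod 13.
2^1 ≡ 2 (mod 13)
2^2 = (2^1)^2 ≡ 2^2 = 4 ≡ 4 (mod 13)
2^3 = 2^2 · 2^1 ≡ 4 · 2 ≡ 8 (mod 13).
So A = 8. Party 2 then computes K = A^b mod p = 8^5 mod 13.
8^1 ≡ 8 (mod 13)
8^2 = (8^1)^2 ≡ 8^2 = 64 ≡ 12 (mod 13)
8^4 = (8^2)^2 ≡ 12^2 = 144 ≡ 1 (mod 13)
8^5 = 8^4 · 8^1 ≡ 1 · 8 ≡ 8 (mod 13).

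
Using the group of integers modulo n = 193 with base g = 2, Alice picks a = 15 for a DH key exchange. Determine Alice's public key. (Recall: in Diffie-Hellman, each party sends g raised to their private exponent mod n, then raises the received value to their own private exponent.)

151

Public value = 2^15 (mod 193).
2^1 ≡ 2 (mod 193)
2^2 = (2^1)^2 ≡ 2^2 = 4 ≡ 4 (mod 193)
2^4 = (2^2)^2 ≡ 4^2 = 16 ≡ 16 (mod 193)
2^8 = (2^4)^2 ≡ 16^2 = 256 ≡ 63 (mod 193)
2^15 = 2^8 · 2^4 · 2^2 · 2^1 ≡ 63 · 16 · 4 · 2 ≡ 151 (mod 193).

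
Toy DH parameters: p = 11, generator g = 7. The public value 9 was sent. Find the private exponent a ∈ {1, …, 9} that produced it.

Try successive powers of 7 modulo 11:
7^1 ≡ 7
7^2 ≡ 5
7^3 ≡ 2
7^4 ≡ 3
7^5 ≡ 10
7^6 ≡ 4
7^7 ≡ 6
7^8 ≡ 9
Found: a = 8.

8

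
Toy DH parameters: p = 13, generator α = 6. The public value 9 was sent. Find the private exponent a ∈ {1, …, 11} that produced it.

4

Try successive powers of 6 modulo 13:
6^1 ≡ 6
6^2 ≡ 10
6^3 ≡ 8
6^4 ≡ 9
Found: a = 4.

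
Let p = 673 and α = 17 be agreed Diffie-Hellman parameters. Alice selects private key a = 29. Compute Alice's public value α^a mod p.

509

Public value = 17^29 mod 673.
17^1 ≡ 17 (mod 673)
17^2 = (17^1)^2 ≡ 17^2 = 289 ≡ 289 (mod 673)
17^4 = (17^2)^2 ≡ 289^2 = 83521 ≡ 69 (mod 673)
17^8 = (17^4)^2 ≡ 69^2 = 4761 ≡ 50 (mod 673)
17^16 = (17^8)^2 ≡ 50^2 = 2500 ≡ 481 (mod 673)
17^29 = 17^16 · 17^8 · 17^4 · 17^1 ≡ 481 · 50 · 69 · 17 ≡ 509 (mod 673).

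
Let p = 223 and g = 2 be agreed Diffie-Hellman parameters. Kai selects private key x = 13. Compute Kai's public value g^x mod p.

Public value = 2^13 mod 223.
2^1 ≡ 2 (mod 223)
2^2 = (2^1)^2 ≡ 2^2 = 4 ≡ 4 (mod 223)
2^4 = (2^2)^2 ≡ 4^2 = 16 ≡ 16 (mod 223)
2^8 = (2^4)^2 ≡ 16^2 = 256 ≡ 33 (mod 223)
2^13 = 2^8 · 2^4 · 2^1 ≡ 33 · 16 · 2 ≡ 164 (mod 223).

164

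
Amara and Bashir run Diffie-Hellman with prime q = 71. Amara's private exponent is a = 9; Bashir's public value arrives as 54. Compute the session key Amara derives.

Shared key K = 54^9 mod 71.
54^1 ≡ 54 (mod 71)
54^2 = (54^1)^2 ≡ 54^2 = 2916 ≡ 5 (mod 71)
54^4 = (54^2)^2 ≡ 5^2 = 25 ≡ 25 (mod 71)
54^8 = (54^4)^2 ≡ 25^2 = 625 ≡ 57 (mod 71)
54^9 = 54^8 · 54^1 ≡ 57 · 54 ≡ 25 (mod 71).

25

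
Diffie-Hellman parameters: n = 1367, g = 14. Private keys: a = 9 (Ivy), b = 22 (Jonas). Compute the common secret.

717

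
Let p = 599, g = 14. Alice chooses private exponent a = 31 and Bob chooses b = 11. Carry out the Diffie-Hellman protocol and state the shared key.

339

Alice sends A = g^a mod p = 14^31 mod 599.
14^1 ≡ 14 (mod 599)
14^2 = (14^1)^2 ≡ 14^2 = 196 ≡ 196 (mod 599)
14^4 = (14^2)^2 ≡ 196^2 = 38416 ≡ 80 (mod 599)
14^8 = (14^4)^2 ≡ 80^2 = 6400 ≡ 410 (mod 599)
14^16 = (14^8)^2 ≡ 410^2 = 168100 ≡ 380 (mod 599)
14^31 = 14^16 · 14^8 · 14^4 · 14^2 · 14^1 ≡ 380 · 410 · 80 · 196 · 14 ≡ 388 (mod 599).
So A = 388. Bob then computes K = A^b mod p = 388^11 mod 599.
388^1 ≡ 388 (mod 599)
388^2 = (388^1)^2 ≡ 388^2 = 150544 ≡ 195 (mod 599)
388^4 = (388^2)^2 ≡ 195^2 = 38025 ≡ 288 (mod 599)
388^8 = (388^4)^2 ≡ 288^2 = 82944 ≡ 282 (mod 599)
388^11 = 388^8 · 388^2 · 388^1 ≡ 282 · 195 · 388 ≡ 339 (mod 599).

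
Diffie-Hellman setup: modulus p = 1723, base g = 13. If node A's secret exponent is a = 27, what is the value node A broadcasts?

444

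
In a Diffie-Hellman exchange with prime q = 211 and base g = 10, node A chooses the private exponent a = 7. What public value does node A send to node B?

77

Public value = 10^7 (mod 211).
10^1 ≡ 10 (mod 211)
10^2 = (10^1)^2 ≡ 10^2 = 100 ≡ 100 (mod 211)
10^4 = (10^2)^2 ≡ 100^2 = 10000 ≡ 83 (mod 211)
10^7 = 10^4 · 10^2 · 10^1 ≡ 83 · 100 · 10 ≡ 77 (mod 211).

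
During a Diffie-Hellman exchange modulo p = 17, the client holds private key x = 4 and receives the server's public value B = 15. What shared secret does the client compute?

Shared key K = 15^4 mod 17.
15^1 ≡ 15 (mod 17)
15^2 = (15^1)^2 ≡ 15^2 = 225 ≡ 4 (mod 17)
15^4 = (15^2)^2 ≡ 4^2 = 16 ≡ 16 (mod 17)

16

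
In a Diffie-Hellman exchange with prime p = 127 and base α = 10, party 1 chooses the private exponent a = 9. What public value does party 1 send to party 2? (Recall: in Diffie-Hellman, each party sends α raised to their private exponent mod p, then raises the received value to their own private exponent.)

Public value = 10^9 mod 127.
10^1 ≡ 10 (mod 127)
10^2 = (10^1)^2 ≡ 10^2 = 100 ≡ 100 (mod 127)
10^4 = (10^2)^2 ≡ 100^2 = 10000 ≡ 94 (mod 127)
10^8 = (10^4)^2 ≡ 94^2 = 8836 ≡ 73 (mod 127)
10^9 = 10^8 · 10^1 ≡ 73 · 10 ≡ 95 (mod 127).

95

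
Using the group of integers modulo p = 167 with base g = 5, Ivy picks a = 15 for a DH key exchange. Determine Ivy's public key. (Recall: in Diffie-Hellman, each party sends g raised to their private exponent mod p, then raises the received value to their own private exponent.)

129

Public value = 5^15 mod 167.
5^1 ≡ 5 (mod 167)
5^2 = (5^1)^2 ≡ 5^2 = 25 ≡ 25 (mod 167)
5^4 = (5^2)^2 ≡ 25^2 = 625 ≡ 124 (mod 167)
5^8 = (5^4)^2 ≡ 124^2 = 15376 ≡ 12 (mod 167)
5^15 = 5^8 · 5^4 · 5^2 · 5^1 ≡ 12 · 124 · 25 · 5 ≡ 129 (mod 167).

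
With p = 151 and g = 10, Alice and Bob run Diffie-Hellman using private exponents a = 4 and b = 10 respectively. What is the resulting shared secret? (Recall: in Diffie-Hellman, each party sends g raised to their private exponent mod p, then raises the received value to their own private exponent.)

Bob sends B = g^b mod p = 10^10 mod 151.
10^1 ≡ 10 (mod 151)
10^2 = (10^1)^2 ≡ 10^2 = 100 ≡ 100 (mod 151)
10^4 = (10^2)^2 ≡ 100^2 = 10000 ≡ 34 (mod 151)
10^8 = (10^4)^2 ≡ 34^2 = 1156 ≡ 99 (mod 151)
10^10 = 10^8 · 10^2 ≡ 99 · 100 ≡ 85 (mod 151).
So B = 85. Alice then computes K = B^a mod p = 85^4 mod 151.
85^1 ≡ 85 (mod 151)
85^2 = (85^1)^2 ≡ 85^2 = 7225 ≡ 128 (mod 151)
85^4 = (85^2)^2 ≡ 128^2 = 16384 ≡ 76 (mod 151)

76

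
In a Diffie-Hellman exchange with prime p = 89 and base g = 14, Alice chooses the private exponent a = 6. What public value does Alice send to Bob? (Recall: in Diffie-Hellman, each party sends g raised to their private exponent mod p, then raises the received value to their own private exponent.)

Public value = 14^6 mod 89.
14^1 ≡ 14 (mod 89)
14^2 = (14^1)^2 ≡ 14^2 = 196 ≡ 18 (mod 89)
14^4 = (14^2)^2 ≡ 18^2 = 324 ≡ 57 (mod 89)
14^6 = 14^4 · 14^2 ≡ 57 · 18 ≡ 47 (mod 89).

47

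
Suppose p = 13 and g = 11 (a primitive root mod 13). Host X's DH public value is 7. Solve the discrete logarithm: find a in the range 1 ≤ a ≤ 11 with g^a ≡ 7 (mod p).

5

Try successive powers of 11 modulo 13:
11^1 ≡ 11
11^2 ≡ 4
11^3 ≡ 5
11^4 ≡ 3
11^5 ≡ 7
Found: a = 5.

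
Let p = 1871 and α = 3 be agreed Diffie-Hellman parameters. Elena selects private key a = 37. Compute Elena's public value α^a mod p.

27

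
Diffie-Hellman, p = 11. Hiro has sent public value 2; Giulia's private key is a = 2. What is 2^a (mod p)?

Shared key K = 2^2 mod 11.
2^1 ≡ 2 (mod 11)
2^2 = (2^1)^2 ≡ 2^2 = 4 ≡ 4 (mod 11)

4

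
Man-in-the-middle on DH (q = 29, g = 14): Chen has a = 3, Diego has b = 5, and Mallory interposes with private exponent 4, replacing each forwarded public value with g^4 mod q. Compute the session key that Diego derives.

24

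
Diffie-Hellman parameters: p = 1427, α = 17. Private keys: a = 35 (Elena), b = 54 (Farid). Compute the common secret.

Elena sends A = α^a mod p = 17^35 mod 1427.
17^1 ≡ 17 (mod 1427)
17^2 = (17^1)^2 ≡ 17^2 = 289 ≡ 289 (mod 1427)
17^4 = (17^2)^2 ≡ 289^2 = 83521 ≡ 755 (mod 1427)
17^8 = (17^4)^2 ≡ 755^2 = 570025 ≡ 652 (mod 1427)
17^16 = (17^8)^2 ≡ 652^2 = 425104 ≡ 1285 (mod 1427)
17^32 = (17^16)^2 ≡ 1285^2 = 1651225 ≡ 186 (mod 1427)
17^35 = 17^32 · 17^2 · 17^1 ≡ 186 · 289 · 17 ≡ 538 (mod 1427).
So A = 538. Farid then computes K = A^b mod p = 538^54 mod 1427.
538^1 ≡ 538 (mod 1427)
538^2 = (538^1)^2 ≡ 538^2 = 289444 ≡ 1190 (mod 1427)
538^4 = (538^2)^2 ≡ 1190^2 = 1416100 ≡ 516 (mod 1427)
538^8 = (538^4)^2 ≡ 516^2 = 266256 ≡ 834 (mod 1427)
538^16 = (538^8)^2 ≡ 834^2 = 695556 ≡ 607 (mod 1427)
538^32 = (538^16)^2 ≡ 607^2 = 368449 ≡ 283 (mod 1427)
538^54 = 538^32 · 538^16 · 538^4 · 538^2 ≡ 283 · 607 · 516 · 1190 ≡ 29 (mod 1427).

29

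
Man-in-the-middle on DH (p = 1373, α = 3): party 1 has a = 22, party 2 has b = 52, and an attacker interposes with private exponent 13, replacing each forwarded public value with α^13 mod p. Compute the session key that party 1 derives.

936

Party 1 receives an attacker's public value M = 3^13 mod 1373 instead of the honest one.
3^1 ≡ 3 (mod 1373)
3^2 = (3^1)^2 ≡ 3^2 = 9 ≡ 9 (mod 1373)
3^4 = (3^2)^2 ≡ 9^2 = 81 ≡ 81 (mod 1373)
3^8 = (3^4)^2 ≡ 81^2 = 6561 ≡ 1069 (mod 1373)
3^13 = 3^8 · 3^4 · 3^1 ≡ 1069 · 81 · 3 ≡ 270 (mod 1373).
So M = 270. Party 1 computes K = M^22 mod 1373.
270^1 ≡ 270 (mod 1373)
270^2 = (270^1)^2 ≡ 270^2 = 72900 ≡ 131 (mod 1373)
270^4 = (270^2)^2 ≡ 131^2 = 17161 ≡ 685 (mod 1373)
270^8 = (270^4)^2 ≡ 685^2 = 469225 ≡ 1032 (mod 1373)
270^16 = (270^8)^2 ≡ 1032^2 = 1065024 ≡ 949 (mod 1373)
270^22 = 270^16 · 270^4 · 270^2 ≡ 949 · 685 · 131 ≡ 936 (mod 1373).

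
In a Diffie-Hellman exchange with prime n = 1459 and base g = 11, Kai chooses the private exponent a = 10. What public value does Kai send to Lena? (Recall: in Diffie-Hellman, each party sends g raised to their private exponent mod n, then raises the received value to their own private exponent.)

Public value = 11^10 mod 1459.
11^1 ≡ 11 (mod 1459)
11^2 = (11^1)^2 ≡ 11^2 = 121 ≡ 121 (mod 1459)
11^4 = (11^2)^2 ≡ 121^2 = 14641 ≡ 51 (mod 1459)
11^8 = (11^4)^2 ≡ 51^2 = 2601 ≡ 1142 (mod 1459)
11^10 = 11^8 · 11^2 ≡ 1142 · 121 ≡ 1036 (mod 1459).

1036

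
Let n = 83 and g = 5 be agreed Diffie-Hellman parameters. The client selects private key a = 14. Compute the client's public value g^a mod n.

69

Public value = 5^14 mod 83.
5^1 ≡ 5 (mod 83)
5^2 = (5^1)^2 ≡ 5^2 = 25 ≡ 25 (mod 83)
5^4 = (5^2)^2 ≡ 25^2 = 625 ≡ 44 (mod 83)
5^8 = (5^4)^2 ≡ 44^2 = 1936 ≡ 27 (mod 83)
5^14 = 5^8 · 5^4 · 5^2 ≡ 27 · 44 · 25 ≡ 69 (mod 83).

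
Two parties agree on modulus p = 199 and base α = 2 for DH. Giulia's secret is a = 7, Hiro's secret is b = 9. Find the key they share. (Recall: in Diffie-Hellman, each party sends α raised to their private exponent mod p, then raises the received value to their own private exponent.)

63

Hiro sends B = α^b mod p = 2^9 mod 199.
2^1 ≡ 2 (mod 199)
2^2 = (2^1)^2 ≡ 2^2 = 4 ≡ 4 (mod 199)
2^4 = (2^2)^2 ≡ 4^2 = 16 ≡ 16 (mod 199)
2^8 = (2^4)^2 ≡ 16^2 = 256 ≡ 57 (mod 199)
2^9 = 2^8 · 2^1 ≡ 57 · 2 ≡ 114 (mod 199).
So B = 114. Giulia then computes K = B^a mod p = 114^7 mod 199.
114^1 ≡ 114 (mod 199)
114^2 = (114^1)^2 ≡ 114^2 = 12996 ≡ 61 (mod 199)
114^4 = (114^2)^2 ≡ 61^2 = 3721 ≡ 139 (mod 199)
114^7 = 114^4 · 114^2 · 114^1 ≡ 139 · 61 · 114 ≡ 63 (mod 199).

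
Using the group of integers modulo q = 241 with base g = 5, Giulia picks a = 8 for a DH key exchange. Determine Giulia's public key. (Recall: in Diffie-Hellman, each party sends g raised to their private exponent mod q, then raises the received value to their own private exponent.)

Public value = 5^8 mod 241.
5^1 ≡ 5 (mod 241)
5^2 = (5^1)^2 ≡ 5^2 = 25 ≡ 25 (mod 241)
5^4 = (5^2)^2 ≡ 25^2 = 625 ≡ 143 (mod 241)
5^8 = (5^4)^2 ≡ 143^2 = 20449 ≡ 205 (mod 241)

205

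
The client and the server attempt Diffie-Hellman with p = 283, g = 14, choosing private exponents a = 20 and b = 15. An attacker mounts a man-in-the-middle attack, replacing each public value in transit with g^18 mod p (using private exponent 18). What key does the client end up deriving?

71

The client receives an attacker's public value M = 14^18 mod 283 instead of the honest one.
14^1 ≡ 14 (mod 283)
14^2 = (14^1)^2 ≡ 14^2 = 196 ≡ 196 (mod 283)
14^4 = (14^2)^2 ≡ 196^2 = 38416 ≡ 211 (mod 283)
14^8 = (14^4)^2 ≡ 211^2 = 44521 ≡ 90 (mod 283)
14^16 = (14^8)^2 ≡ 90^2 = 8100 ≡ 176 (mod 283)
14^18 = 14^16 · 14^2 ≡ 176 · 196 ≡ 253 (mod 283).
So M = 253. The client computes K = M^20 mod 283.
253^1 ≡ 253 (mod 283)
253^2 = (253^1)^2 ≡ 253^2 = 64009 ≡ 51 (mod 283)
253^4 = (253^2)^2 ≡ 51^2 = 2601 ≡ 54 (mod 283)
253^8 = (253^4)^2 ≡ 54^2 = 2916 ≡ 86 (mod 283)
253^16 = (253^8)^2 ≡ 86^2 = 7396 ≡ 38 (mod 283)
253^20 = 253^16 · 253^4 ≡ 38 · 54 ≡ 71 (mod 283).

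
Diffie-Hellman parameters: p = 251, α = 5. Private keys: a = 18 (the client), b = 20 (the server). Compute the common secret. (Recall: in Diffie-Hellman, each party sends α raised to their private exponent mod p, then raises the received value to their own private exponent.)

219

The client sends A = α^a mod p = 5^18 mod 251.
5^1 ≡ 5 (mod 251)
5^2 = (5^1)^2 ≡ 5^2 = 25 ≡ 25 (mod 251)
5^4 = (5^2)^2 ≡ 25^2 = 625 ≡ 123 (mod 251)
5^8 = (5^4)^2 ≡ 123^2 = 15129 ≡ 69 (mod 251)
5^16 = (5^8)^2 ≡ 69^2 = 4761 ≡ 243 (mod 251)
5^18 = 5^16 · 5^2 ≡ 243 · 25 ≡ 51 (mod 251).
So A = 51. The server then computes K = A^b mod p = 51^20 mod 251.
51^1 ≡ 51 (mod 251)
51^2 = (51^1)^2 ≡ 51^2 = 2601 ≡ 91 (mod 251)
51^4 = (51^2)^2 ≡ 91^2 = 8281 ≡ 249 (mod 251)
51^8 = (51^4)^2 ≡ 249^2 = 62001 ≡ 4 (mod 251)
51^16 = (51^8)^2 ≡ 4^2 = 16 ≡ 16 (mod 251)
51^20 = 51^16 · 51^4 ≡ 16 · 249 ≡ 219 (mod 251).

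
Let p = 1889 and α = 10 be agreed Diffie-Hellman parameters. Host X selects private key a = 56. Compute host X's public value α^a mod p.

Public value = 10^56 mod 1889.
10^1 ≡ 10 (mod 1889)
10^2 = (10^1)^2 ≡ 10^2 = 100 ≡ 100 (mod 1889)
10^4 = (10^2)^2 ≡ 100^2 = 10000 ≡ 555 (mod 1889)
10^8 = (10^4)^2 ≡ 555^2 = 308025 ≡ 118 (mod 1889)
10^16 = (10^8)^2 ≡ 118^2 = 13924 ≡ 701 (mod 1889)
10^32 = (10^16)^2 ≡ 701^2 = 491401 ≡ 261 (mod 1889)
10^56 = 10^32 · 10^16 · 10^8 ≡ 261 · 701 · 118 ≡ 17 (mod 1889).

17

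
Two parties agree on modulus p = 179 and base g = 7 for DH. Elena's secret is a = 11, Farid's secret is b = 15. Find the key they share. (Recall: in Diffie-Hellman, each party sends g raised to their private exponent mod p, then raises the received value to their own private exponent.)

175

Farid sends B = g^b mod p = 7^15 mod 179.
7^1 ≡ 7 (mod 179)
7^2 = (7^1)^2 ≡ 7^2 = 49 ≡ 49 (mod 179)
7^4 = (7^2)^2 ≡ 49^2 = 2401 ≡ 74 (mod 179)
7^8 = (7^4)^2 ≡ 74^2 = 5476 ≡ 106 (mod 179)
7^15 = 7^8 · 7^4 · 7^2 · 7^1 ≡ 106 · 74 · 49 · 7 ≡ 122 (mod 179).
So B = 122. Elena then computes K = B^a mod p = 122^11 mod 179.
122^1 ≡ 122 (mod 179)
122^2 = (122^1)^2 ≡ 122^2 = 14884 ≡ 27 (mod 179)
122^4 = (122^2)^2 ≡ 27^2 = 729 ≡ 13 (mod 179)
122^8 = (122^4)^2 ≡ 13^2 = 169 ≡ 169 (mod 179)
122^11 = 122^8 · 122^2 · 122^1 ≡ 169 · 27 · 122 ≡ 175 (mod 179).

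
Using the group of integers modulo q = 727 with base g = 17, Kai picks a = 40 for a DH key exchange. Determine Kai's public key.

466

Public value = 17^40 mod 727.
17^1 ≡ 17 (mod 727)
17^2 = (17^1)^2 ≡ 17^2 = 289 ≡ 289 (mod 727)
17^4 = (17^2)^2 ≡ 289^2 = 83521 ≡ 643 (mod 727)
17^8 = (17^4)^2 ≡ 643^2 = 413449 ≡ 513 (mod 727)
17^16 = (17^8)^2 ≡ 513^2 = 263169 ≡ 722 (mod 727)
17^32 = (17^16)^2 ≡ 722^2 = 521284 ≡ 25 (mod 727)
17^40 = 17^32 · 17^8 ≡ 25 · 513 ≡ 466 (mod 727).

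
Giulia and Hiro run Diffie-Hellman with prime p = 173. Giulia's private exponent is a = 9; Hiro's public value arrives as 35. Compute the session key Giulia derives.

4

Shared key K = 35^9 mod 173.
35^1 ≡ 35 (mod 173)
35^2 = (35^1)^2 ≡ 35^2 = 1225 ≡ 14 (mod 173)
35^4 = (35^2)^2 ≡ 14^2 = 196 ≡ 23 (mod 173)
35^8 = (35^4)^2 ≡ 23^2 = 529 ≡ 10 (mod 173)
35^9 = 35^8 · 35^1 ≡ 10 · 35 ≡ 4 (mod 173).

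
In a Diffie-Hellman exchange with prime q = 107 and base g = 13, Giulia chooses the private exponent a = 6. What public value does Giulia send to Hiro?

Public value = 13^6 mod 107.
13^1 ≡ 13 (mod 107)
13^2 = (13^1)^2 ≡ 13^2 = 169 ≡ 62 (mod 107)
13^4 = (13^2)^2 ≡ 62^2 = 3844 ≡ 99 (mod 107)
13^6 = 13^4 · 13^2 ≡ 99 · 62 ≡ 39 (mod 107).

39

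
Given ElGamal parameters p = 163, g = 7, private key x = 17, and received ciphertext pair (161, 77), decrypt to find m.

151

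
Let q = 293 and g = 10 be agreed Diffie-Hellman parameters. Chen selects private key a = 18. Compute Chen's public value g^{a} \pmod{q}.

150

Public value = 10^{18} \pmod{293}.
10^1 ≡ 10 (mod 293)
10^2 = (10^1)^2 ≡ 10^2 = 100 ≡ 100 (mod 293)
10^4 = (10^2)^2 ≡ 100^2 = 10000 ≡ 38 (mod 293)
10^8 = (10^4)^2 ≡ 38^2 = 1444 ≡ 272 (mod 293)
10^16 = (10^8)^2 ≡ 272^2 = 73984 ≡ 148 (mod 293)
10^18 = 10^16 · 10^2 ≡ 148 · 100 ≡ 150 (mod 293).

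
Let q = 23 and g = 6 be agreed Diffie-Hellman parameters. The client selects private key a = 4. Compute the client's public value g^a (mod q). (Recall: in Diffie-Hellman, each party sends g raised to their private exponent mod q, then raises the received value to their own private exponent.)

Public value = 6^4 (mod 23).
6^1 ≡ 6 (mod 23)
6^2 = (6^1)^2 ≡ 6^2 = 36 ≡ 13 (mod 23)
6^4 = (6^2)^2 ≡ 13^2 = 169 ≡ 8 (mod 23)

8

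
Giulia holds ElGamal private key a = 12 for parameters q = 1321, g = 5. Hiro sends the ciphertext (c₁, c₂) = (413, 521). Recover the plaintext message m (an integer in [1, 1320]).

Shared mask s = c₁^a mod q = 413^12 mod 1321.
413^1 ≡ 413 (mod 1321)
413^2 = (413^1)^2 ≡ 413^2 = 170569 ≡ 160 (mod 1321)
413^4 = (413^2)^2 ≡ 160^2 = 25600 ≡ 501 (mod 1321)
413^8 = (413^4)^2 ≡ 501^2 = 251001 ≡ 11 (mod 1321)
413^12 = 413^8 · 413^4 ≡ 11 · 501 ≡ 227 (mod 1321).
So s = 227; s⁻¹ ≡ 419 (mod 1321).
m = c₂ · s⁻¹ mod 1321 = 521 · 419 mod 1321 = 334.

334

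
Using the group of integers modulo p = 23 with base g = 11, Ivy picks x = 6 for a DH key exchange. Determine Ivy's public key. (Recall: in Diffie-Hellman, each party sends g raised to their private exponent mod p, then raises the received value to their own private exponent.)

9

Public value = 11^6 mod 23.
11^1 ≡ 11 (mod 23)
11^2 = (11^1)^2 ≡ 11^2 = 121 ≡ 6 (mod 23)
11^4 = (11^2)^2 ≡ 6^2 = 36 ≡ 13 (mod 23)
11^6 = 11^4 · 11^2 ≡ 13 · 6 ≡ 9 (mod 23).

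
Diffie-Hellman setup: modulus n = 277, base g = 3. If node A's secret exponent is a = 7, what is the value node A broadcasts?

Public value = 3^7 mod 277.
3^1 ≡ 3 (mod 277)
3^2 = (3^1)^2 ≡ 3^2 = 9 ≡ 9 (mod 277)
3^4 = (3^2)^2 ≡ 9^2 = 81 ≡ 81 (mod 277)
3^7 = 3^4 · 3^2 · 3^1 ≡ 81 · 9 · 3 ≡ 248 (mod 277).

248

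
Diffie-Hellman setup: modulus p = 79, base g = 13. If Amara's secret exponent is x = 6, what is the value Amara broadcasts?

Public value = 13^6 (mod 79).
13^1 ≡ 13 (mod 79)
13^2 = (13^1)^2 ≡ 13^2 = 169 ≡ 11 (mod 79)
13^4 = (13^2)^2 ≡ 11^2 = 121 ≡ 42 (mod 79)
13^6 = 13^4 · 13^2 ≡ 42 · 11 ≡ 67 (mod 79).

67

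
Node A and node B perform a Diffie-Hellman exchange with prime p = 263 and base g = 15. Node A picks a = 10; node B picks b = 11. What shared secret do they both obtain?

Node B sends B = g^b mod p = 15^11 mod 263.
15^1 ≡ 15 (mod 263)
15^2 = (15^1)^2 ≡ 15^2 = 225 ≡ 225 (mod 263)
15^4 = (15^2)^2 ≡ 225^2 = 50625 ≡ 129 (mod 263)
15^8 = (15^4)^2 ≡ 129^2 = 16641 ≡ 72 (mod 263)
15^11 = 15^8 · 15^2 · 15^1 ≡ 72 · 225 · 15 ≡ 251 (mod 263).
So B = 251. Node A then computes K = B^a mod p = 251^10 mod 263.
251^1 ≡ 251 (mod 263)
251^2 = (251^1)^2 ≡ 251^2 = 63001 ≡ 144 (mod 263)
251^4 = (251^2)^2 ≡ 144^2 = 20736 ≡ 222 (mod 263)
251^8 = (251^4)^2 ≡ 222^2 = 49284 ≡ 103 (mod 263)
251^10 = 251^8 · 251^2 ≡ 103 · 144 ≡ 104 (mod 263).

104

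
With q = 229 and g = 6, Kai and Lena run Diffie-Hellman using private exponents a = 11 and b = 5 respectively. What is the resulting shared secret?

Kai sends A = g^a mod q = 6^11 mod 229.
6^1 ≡ 6 (mod 229)
6^2 = (6^1)^2 ≡ 6^2 = 36 ≡ 36 (mod 229)
6^4 = (6^2)^2 ≡ 36^2 = 1296 ≡ 151 (mod 229)
6^8 = (6^4)^2 ≡ 151^2 = 22801 ≡ 130 (mod 229)
6^11 = 6^8 · 6^2 · 6^1 ≡ 130 · 36 · 6 ≡ 142 (mod 229).
So A = 142. Lena then computes K = A^b mod q = 142^5 mod 229.
142^1 ≡ 142 (mod 229)
142^2 = (142^1)^2 ≡ 142^2 = 20164 ≡ 12 (mod 229)
142^4 = (142^2)^2 ≡ 12^2 = 144 ≡ 144 (mod 229)
142^5 = 142^4 · 142^1 ≡ 144 · 142 ≡ 67 (mod 229).

67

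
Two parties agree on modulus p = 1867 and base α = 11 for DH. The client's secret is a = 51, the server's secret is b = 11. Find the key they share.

The server sends B = α^b mod p = 11^11 mod 1867.
11^1 ≡ 11 (mod 1867)
11^2 = (11^1)^2 ≡ 11^2 = 121 ≡ 121 (mod 1867)
11^4 = (11^2)^2 ≡ 121^2 = 14641 ≡ 1572 (mod 1867)
11^8 = (11^4)^2 ≡ 1572^2 = 2471184 ≡ 1143 (mod 1867)
11^11 = 11^8 · 11^2 · 11^1 ≡ 1143 · 121 · 11 ≡ 1595 (mod 1867).
So B = 1595. The client then computes K = B^a mod p = 1595^51 mod 1867.
1595^1 ≡ 1595 (mod 1867)
1595^2 = (1595^1)^2 ≡ 1595^2 = 2544025 ≡ 1171 (mod 1867)
1595^4 = (1595^2)^2 ≡ 1171^2 = 1371241 ≡ 863 (mod 1867)
1595^8 = (1595^4)^2 ≡ 863^2 = 744769 ≡ 1703 (mod 1867)
1595^16 = (1595^8)^2 ≡ 1703^2 = 2900209 ≡ 758 (mod 1867)
1595^32 = (1595^16)^2 ≡ 758^2 = 574564 ≡ 1395 (mod 1867)
1595^51 = 1595^32 · 1595^16 · 1595^2 · 1595^1 ≡ 1395 · 758 · 1171 · 1595 ≡ 1002 (mod 1867).

1002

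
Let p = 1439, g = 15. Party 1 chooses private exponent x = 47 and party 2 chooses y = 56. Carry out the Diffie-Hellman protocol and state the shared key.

Party 2 sends B = g^y mod p = 15^56 mod 1439.
15^1 ≡ 15 (mod 1439)
15^2 = (15^1)^2 ≡ 15^2 = 225 ≡ 225 (mod 1439)
15^4 = (15^2)^2 ≡ 225^2 = 50625 ≡ 260 (mod 1439)
15^8 = (15^4)^2 ≡ 260^2 = 67600 ≡ 1406 (mod 1439)
15^16 = (15^8)^2 ≡ 1406^2 = 1976836 ≡ 1089 (mod 1439)
15^32 = (15^16)^2 ≡ 1089^2 = 1185921 ≡ 185 (mod 1439)
15^56 = 15^32 · 15^16 · 15^8 ≡ 185 · 1089 · 1406 ≡ 1274 (mod 1439).
So B = 1274. Party 1 then computes K = B^x mod p = 1274^47 mod 1439.
1274^1 ≡ 1274 (mod 1439)
1274^2 = (1274^1)^2 ≡ 1274^2 = 1623076 ≡ 1323 (mod 1439)
1274^4 = (1274^2)^2 ≡ 1323^2 = 1750329 ≡ 505 (mod 1439)
1274^8 = (1274^4)^2 ≡ 505^2 = 255025 ≡ 322 (mod 1439)
1274^16 = (1274^8)^2 ≡ 322^2 = 103684 ≡ 76 (mod 1439)
1274^32 = (1274^16)^2 ≡ 76^2 = 5776 ≡ 20 (mod 1439)
1274^47 = 1274^32 · 1274^8 · 1274^4 · 1274^2 · 1274^1 ≡ 20 · 322 · 505 · 1323 · 1274 ≡ 78 (mod 1439).

78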